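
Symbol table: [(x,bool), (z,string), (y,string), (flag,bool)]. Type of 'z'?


Lookup 'z' → type string


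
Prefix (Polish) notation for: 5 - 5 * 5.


'*' binds tighter: tree is (- 5 (* 5 5))
Prefix: - 5 * 5 5


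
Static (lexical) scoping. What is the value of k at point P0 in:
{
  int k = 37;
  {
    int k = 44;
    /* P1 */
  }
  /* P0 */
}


k declared in the same block as P0
k = 37


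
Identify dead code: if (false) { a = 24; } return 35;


condition is constant false, so the whole block is unreachable
Dead: 'if (false) { a = 24; }'


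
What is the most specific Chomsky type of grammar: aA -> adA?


LHS has context (more than one symbol) and |LHS| ≤ |RHS|
Classification: Type 1 (Context-Sensitive)


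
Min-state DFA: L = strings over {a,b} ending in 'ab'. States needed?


Track the longest suffix of input matching a prefix of 'ab': 3 classes (prefixes of length 0..2)
Minimal DFA: 3 states


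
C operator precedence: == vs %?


'%' is multiplicative (level 10); '==' is equality (level 6)
Higher level binds tighter
'%' has higher precedence than '=='


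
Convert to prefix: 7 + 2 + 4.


left-to-right (same/higher precedence on left): tree is (+ (+ 7 2) 4)
Prefix: + + 7 2 4


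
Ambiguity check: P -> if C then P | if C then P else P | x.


dangling else: 'if C then if C then x else x' parses two ways
Ambiguous


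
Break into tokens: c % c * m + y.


Scan left to right, longest-match per lexeme
Tokens: ID(c), OP(%), ID(c), OP(*), ID(m), OP(+), ID(y)


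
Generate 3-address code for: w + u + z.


Break into single-operator statements:
t1 = w + u
t2 = t1 + z


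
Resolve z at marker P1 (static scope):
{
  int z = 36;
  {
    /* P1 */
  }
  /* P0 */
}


P1's block does not declare z; resolves to the enclosing declaration at depth 0
z = 36


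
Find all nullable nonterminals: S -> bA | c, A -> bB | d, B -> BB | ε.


A nonterminal is nullable iff some alternative derives ε (directly, or every symbol in it is nullable)
Nullable: {B}


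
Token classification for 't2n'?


Pattern: letter/underscore followed by alphanumerics, not a keyword
Type: IDENTIFIER


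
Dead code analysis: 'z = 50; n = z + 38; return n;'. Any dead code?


z is read by n's definition; n is returned
No dead code


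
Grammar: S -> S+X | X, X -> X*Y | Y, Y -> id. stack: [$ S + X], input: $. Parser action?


handle 'S+X' on top; lookahead ∈ FOLLOW(S) = {+, $}
Action: reduce (S -> S+X)


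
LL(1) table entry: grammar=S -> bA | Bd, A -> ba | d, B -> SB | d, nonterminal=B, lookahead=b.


For [B, b]: 'b' ∈ FIRST(SB)
Entry: B -> SB


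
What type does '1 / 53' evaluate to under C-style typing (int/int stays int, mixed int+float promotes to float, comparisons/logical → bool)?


Operand types: int / int
Rule: mixed int/float promotes to float; int/int stays int
Result type: int


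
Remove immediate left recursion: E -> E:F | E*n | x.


Left-recursive alternatives: E:F, E*n; non-recursive: x
Introduce E': E -> xE', E' -> :FE' | *nE' | ε


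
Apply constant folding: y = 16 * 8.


16 * 8 = 128 at compile time
Optimized: y = 128


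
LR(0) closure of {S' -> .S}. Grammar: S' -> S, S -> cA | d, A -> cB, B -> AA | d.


Start: S' -> .S
For each item with dot before a nonterminal B, add B -> .γ for every B-production
Closure: [S' -> .S, S -> .cA, S -> .d]


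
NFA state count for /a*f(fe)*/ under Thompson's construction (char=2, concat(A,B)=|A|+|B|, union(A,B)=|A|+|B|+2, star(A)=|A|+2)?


Syntax tree has 4 char leaf(s), 0 union(s), 2 star(s)
chars contribute 4×2 = 8; each union adds +2; each star adds +2
Total: 8 + 0 + 4 = 12 states


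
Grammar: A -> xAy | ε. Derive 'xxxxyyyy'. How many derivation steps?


Derivation: A => xAy => xxAyy => xxxAyyy => xxxxAyyyy => xxxxyyyy
Steps: 5


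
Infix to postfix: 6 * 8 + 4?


Left to right (same or higher precedence on left)
Postfix: 6 8 * 4 +


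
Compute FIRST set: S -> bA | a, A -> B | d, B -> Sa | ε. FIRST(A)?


Per alternative of A: FIRST(B) = {a, b, ε}; FIRST(d) = {d}
FIRST(A) = {a, b, d, ε}


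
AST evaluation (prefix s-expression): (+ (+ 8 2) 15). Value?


Evaluate inner: (+ 8 2) = 10
Evaluate root: (+ 10 15) = 25
Result: 25


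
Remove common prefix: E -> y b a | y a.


Common prefix: 'y'
Factored: E -> y E', E' -> b a | a


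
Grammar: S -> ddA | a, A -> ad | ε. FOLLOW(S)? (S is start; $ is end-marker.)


$ ∈ FOLLOW(S). For each A -> αBβ: add FIRST(β)\{ε} to FOLLOW(B); if β nullable, add FOLLOW(A).
FOLLOW(S) = {$}


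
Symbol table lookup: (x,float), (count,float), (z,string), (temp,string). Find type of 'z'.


Lookup 'z' → type string


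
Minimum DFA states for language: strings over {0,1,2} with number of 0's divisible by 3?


Track (count of 0) mod 3: states 0..2, accept at 0
Minimal DFA: 3 states


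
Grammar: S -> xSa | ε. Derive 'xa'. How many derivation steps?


Derivation: S => xSa => xa
Steps: 2


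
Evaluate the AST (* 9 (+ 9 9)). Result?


Evaluate inner: (+ 9 9) = 18
Evaluate root: (* 9 18) = 162
Result: 162


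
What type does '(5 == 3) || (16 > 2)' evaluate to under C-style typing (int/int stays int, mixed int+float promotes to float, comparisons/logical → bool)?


Operand types: bool || bool
Rule: logical operators take bool operands and yield bool
Result type: bool


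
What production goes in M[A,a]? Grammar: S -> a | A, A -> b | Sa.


For [A, a]: 'a' ∈ FIRST(Sa)
Entry: A -> Sa


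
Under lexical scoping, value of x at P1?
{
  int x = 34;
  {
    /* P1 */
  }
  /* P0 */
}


P1's block does not declare x; resolves to the enclosing declaration at depth 0
x = 34


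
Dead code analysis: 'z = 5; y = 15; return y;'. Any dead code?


z is assigned but never read
Dead: 'z = 5'


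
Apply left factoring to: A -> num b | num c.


Common prefix: 'num'
Factored: A -> num A', A' -> b | c


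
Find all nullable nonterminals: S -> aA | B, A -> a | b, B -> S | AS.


A nonterminal is nullable iff some alternative derives ε (directly, or every symbol in it is nullable)
Nullable: {}


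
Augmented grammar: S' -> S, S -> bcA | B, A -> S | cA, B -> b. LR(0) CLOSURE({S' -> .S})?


Start: S' -> .S
For each item with dot before a nonterminal B, add B -> .γ for every B-production
Closure: [S' -> .S, S -> .bcA, S -> .B, B -> .b]


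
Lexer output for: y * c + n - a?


Scan left to right, longest-match per lexeme
Tokens: ID(y), OP(*), ID(c), OP(+), ID(n), OP(-), ID(a)


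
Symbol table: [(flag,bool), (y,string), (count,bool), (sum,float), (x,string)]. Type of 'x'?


Lookup 'x' → type string


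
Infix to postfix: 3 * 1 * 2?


Left to right (same or higher precedence on left)
Postfix: 3 1 * 2 *


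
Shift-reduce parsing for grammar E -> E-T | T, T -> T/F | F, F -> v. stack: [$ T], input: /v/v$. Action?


shift '/' to continue T -> T/F
Action: shift


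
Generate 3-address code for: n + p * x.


Break into single-operator statements:
t1 = p * x
t2 = n + t1


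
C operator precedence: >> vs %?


'%' is multiplicative (level 10); '>>' is shift (level 8)
Higher level binds tighter
'%' has higher precedence than '>>'


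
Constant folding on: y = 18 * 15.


18 * 15 = 270 at compile time
Optimized: y = 270


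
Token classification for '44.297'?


Pattern: digits with a decimal point
Type: FLOAT_LITERAL


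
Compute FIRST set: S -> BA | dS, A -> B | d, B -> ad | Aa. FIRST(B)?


Per alternative of B: FIRST(ad) = {a}; FIRST(Aa) = {a, d}
FIRST(B) = {a, d}


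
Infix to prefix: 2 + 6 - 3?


left-to-right (same/higher precedence on left): tree is (- (+ 2 6) 3)
Prefix: - + 2 6 3


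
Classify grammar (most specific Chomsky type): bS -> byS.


LHS has context (more than one symbol) and |LHS| ≤ |RHS|
Classification: Type 1 (Context-Sensitive)


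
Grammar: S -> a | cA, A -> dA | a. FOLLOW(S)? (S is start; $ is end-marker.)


$ ∈ FOLLOW(S). For each A -> αBβ: add FIRST(β)\{ε} to FOLLOW(B); if β nullable, add FOLLOW(A).
FOLLOW(S) = {$}


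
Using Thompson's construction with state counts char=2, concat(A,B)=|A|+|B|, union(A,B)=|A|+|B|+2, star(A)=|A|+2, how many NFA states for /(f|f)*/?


Syntax tree has 2 char leaf(s), 1 union(s), 1 star(s)
chars contribute 2×2 = 4; each union adds +2; each star adds +2
Total: 4 + 2 + 2 = 8 states


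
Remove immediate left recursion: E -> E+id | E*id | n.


Left-recursive alternatives: E+id, E*id; non-recursive: n
Introduce E': E -> nE', E' -> +idE' | *idE' | ε


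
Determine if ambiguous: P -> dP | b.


right-linear, alternatives start with distinct terminals 'd' vs 'b': unique leftmost derivation
Unambiguous


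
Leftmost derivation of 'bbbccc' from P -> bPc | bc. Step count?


Derivation: P => bPc => bbPcc => bbbccc
Steps: 3


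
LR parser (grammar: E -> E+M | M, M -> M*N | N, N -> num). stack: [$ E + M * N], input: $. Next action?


handle 'M*N' on top
Action: reduce (M -> M*N)


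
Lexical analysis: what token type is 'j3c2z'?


Pattern: letter/underscore followed by alphanumerics, not a keyword
Type: IDENTIFIER


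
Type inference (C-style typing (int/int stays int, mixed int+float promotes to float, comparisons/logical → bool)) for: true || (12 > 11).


Operand types: bool || bool
Rule: logical operators take bool operands and yield bool
Result type: bool


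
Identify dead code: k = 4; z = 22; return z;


k is assigned but never read
Dead: 'k = 4'


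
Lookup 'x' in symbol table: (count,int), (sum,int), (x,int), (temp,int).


Lookup 'x' → type int


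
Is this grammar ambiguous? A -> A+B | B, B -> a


precedence layered via separate nonterminal B: deterministic
Unambiguous


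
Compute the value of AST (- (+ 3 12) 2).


Evaluate inner: (+ 3 12) = 15
Evaluate root: (- 15 2) = 13
Result: 13


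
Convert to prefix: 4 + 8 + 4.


left-to-right (same/higher precedence on left): tree is (+ (+ 4 8) 4)
Prefix: + + 4 8 4


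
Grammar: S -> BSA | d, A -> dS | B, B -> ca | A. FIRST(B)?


Per alternative of B: FIRST(ca) = {c}; FIRST(A) = {c, d}
FIRST(B) = {c, d}


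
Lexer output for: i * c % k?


Scan left to right, longest-match per lexeme
Tokens: ID(i), OP(*), ID(c), OP(%), ID(k)


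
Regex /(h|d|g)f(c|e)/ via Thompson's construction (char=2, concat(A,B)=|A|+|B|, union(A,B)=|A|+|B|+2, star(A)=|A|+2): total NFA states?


Syntax tree has 6 char leaf(s), 3 union(s), 0 star(s)
chars contribute 6×2 = 12; each union adds +2; each star adds +2
Total: 12 + 6 + 0 = 18 states


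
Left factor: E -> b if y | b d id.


Common prefix: 'b'
Factored: E -> b E', E' -> if y | d id


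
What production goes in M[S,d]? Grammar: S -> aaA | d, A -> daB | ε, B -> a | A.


For [S, d]: 'd' ∈ FIRST(d)
Entry: S -> d


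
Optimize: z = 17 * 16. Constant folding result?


17 * 16 = 272 at compile time
Optimized: z = 272


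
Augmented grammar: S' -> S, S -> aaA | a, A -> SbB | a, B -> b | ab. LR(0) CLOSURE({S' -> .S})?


Start: S' -> .S
For each item with dot before a nonterminal B, add B -> .γ for every B-production
Closure: [S' -> .S, S -> .aaA, S -> .a]


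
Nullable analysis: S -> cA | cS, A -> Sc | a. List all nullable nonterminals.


A nonterminal is nullable iff some alternative derives ε (directly, or every symbol in it is nullable)
Nullable: {}


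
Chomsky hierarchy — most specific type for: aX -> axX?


LHS has context (more than one symbol) and |LHS| ≤ |RHS|
Classification: Type 1 (Context-Sensitive)


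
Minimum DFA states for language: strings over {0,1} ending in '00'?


Track the longest suffix of input matching a prefix of '00': 3 classes (prefixes of length 0..2)
Minimal DFA: 3 states


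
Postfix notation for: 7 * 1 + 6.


Left to right (same or higher precedence on left)
Postfix: 7 1 * 6 +


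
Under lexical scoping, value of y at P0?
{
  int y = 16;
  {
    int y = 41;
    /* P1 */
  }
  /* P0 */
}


y declared in the same block as P0
y = 16


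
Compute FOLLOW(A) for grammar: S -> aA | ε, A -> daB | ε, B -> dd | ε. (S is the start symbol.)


$ ∈ FOLLOW(S). For each A -> αBβ: add FIRST(β)\{ε} to FOLLOW(B); if β nullable, add FOLLOW(A).
FOLLOW(A) = {$}


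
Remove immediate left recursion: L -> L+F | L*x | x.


Left-recursive alternatives: L+F, L*x; non-recursive: x
Introduce L': L -> xL', L' -> +FL' | *xL' | ε


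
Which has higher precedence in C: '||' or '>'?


'>' is relational (level 7); '||' is logical OR (level 1)
Higher level binds tighter
'>' has higher precedence than '||'


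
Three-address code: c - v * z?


Break into single-operator statements:
t1 = v * z
t2 = c - t1


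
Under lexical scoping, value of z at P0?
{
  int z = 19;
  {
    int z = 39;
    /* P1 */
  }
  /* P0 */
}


z declared in the same block as P0
z = 19


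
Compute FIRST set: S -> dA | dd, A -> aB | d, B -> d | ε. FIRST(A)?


Per alternative of A: FIRST(aB) = {a}; FIRST(d) = {d}
FIRST(A) = {a, d}


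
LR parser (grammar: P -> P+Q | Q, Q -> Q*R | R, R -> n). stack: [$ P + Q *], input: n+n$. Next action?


no handle; shift 'n'
Action: shift


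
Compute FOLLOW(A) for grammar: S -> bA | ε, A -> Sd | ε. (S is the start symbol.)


$ ∈ FOLLOW(S). For each A -> αBβ: add FIRST(β)\{ε} to FOLLOW(B); if β nullable, add FOLLOW(A).
FOLLOW(A) = {$, d}


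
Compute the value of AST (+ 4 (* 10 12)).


Evaluate inner: (* 10 12) = 120
Evaluate root: (+ 4 120) = 124
Result: 124


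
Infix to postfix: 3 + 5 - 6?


Left to right (same or higher precedence on left)
Postfix: 3 5 + 6 -


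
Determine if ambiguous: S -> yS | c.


right-linear, alternatives start with distinct terminals 'y' vs 'c': unique leftmost derivation
Unambiguous


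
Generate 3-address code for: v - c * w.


Break into single-operator statements:
t1 = c * w
t2 = v - t1


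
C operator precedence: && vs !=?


'!=' is equality (level 6); '&&' is logical AND (level 2)
Higher level binds tighter
'!=' has higher precedence than '&&'


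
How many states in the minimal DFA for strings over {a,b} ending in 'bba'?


Track the longest suffix of input matching a prefix of 'bba': 4 classes (prefixes of length 0..3)
Minimal DFA: 4 states


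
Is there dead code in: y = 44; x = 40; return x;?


y is assigned but never read
Dead: 'y = 44'


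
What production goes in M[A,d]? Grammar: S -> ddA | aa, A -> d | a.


For [A, d]: 'd' ∈ FIRST(d)
Entry: A -> d


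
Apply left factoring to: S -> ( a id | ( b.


Common prefix: '('
Factored: S -> ( S', S' -> a id | b


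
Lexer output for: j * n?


Scan left to right, longest-match per lexeme
Tokens: ID(j), OP(*), ID(n)


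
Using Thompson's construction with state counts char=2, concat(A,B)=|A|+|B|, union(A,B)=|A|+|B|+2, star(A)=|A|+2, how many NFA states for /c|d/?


Syntax tree has 2 char leaf(s), 1 union(s), 0 star(s)
chars contribute 2×2 = 4; each union adds +2; each star adds +2
Total: 4 + 2 + 0 = 6 states


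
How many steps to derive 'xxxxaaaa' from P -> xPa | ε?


Derivation: P => xPa => xxPaa => xxxPaaa => xxxxPaaaa => xxxxaaaa
Steps: 5


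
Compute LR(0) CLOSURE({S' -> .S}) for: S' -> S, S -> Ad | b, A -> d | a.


Start: S' -> .S
For each item with dot before a nonterminal B, add B -> .γ for every B-production
Closure: [S' -> .S, S -> .Ad, S -> .b, A -> .d, A -> .a]


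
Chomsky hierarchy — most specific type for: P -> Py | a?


Left-linear: every RHS is a terminal or one nonterminal followed by a terminal
Classification: Type 3 (Regular)


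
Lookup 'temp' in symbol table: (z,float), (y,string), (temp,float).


Lookup 'temp' → type float


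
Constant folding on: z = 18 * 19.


18 * 19 = 342 at compile time
Optimized: z = 342


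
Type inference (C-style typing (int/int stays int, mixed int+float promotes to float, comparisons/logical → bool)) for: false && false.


Operand types: bool && bool
Rule: logical operators take bool operands and yield bool
Result type: bool


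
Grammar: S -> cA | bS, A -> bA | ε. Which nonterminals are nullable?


A nonterminal is nullable iff some alternative derives ε (directly, or every symbol in it is nullable)
Nullable: {A}


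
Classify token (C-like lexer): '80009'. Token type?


Pattern: digits only
Type: INTEGER_LITERAL


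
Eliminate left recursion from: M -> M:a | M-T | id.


Left-recursive alternatives: M:a, M-T; non-recursive: id
Introduce M': M -> idM', M' -> :aM' | -TM' | ε


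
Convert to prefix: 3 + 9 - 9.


left-to-right (same/higher precedence on left): tree is (- (+ 3 9) 9)
Prefix: - + 3 9 9


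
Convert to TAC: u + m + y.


Break into single-operator statements:
t1 = u + m
t2 = t1 + y


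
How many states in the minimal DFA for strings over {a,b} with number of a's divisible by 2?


Track (count of a) mod 2: states 0..1, accept at 0
Minimal DFA: 2 states


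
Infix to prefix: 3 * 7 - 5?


left-to-right (same/higher precedence on left): tree is (- (* 3 7) 5)
Prefix: - * 3 7 5


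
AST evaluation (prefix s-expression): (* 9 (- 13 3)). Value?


Evaluate inner: (- 13 3) = 10
Evaluate root: (* 9 10) = 90
Result: 90


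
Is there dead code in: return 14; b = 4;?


statement follows a return and is unreachable
Dead: 'b = 4'


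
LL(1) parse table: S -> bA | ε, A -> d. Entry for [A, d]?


For [A, d]: 'd' ∈ FIRST(d)
Entry: A -> d


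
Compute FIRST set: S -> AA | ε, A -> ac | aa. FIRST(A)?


Per alternative of A: FIRST(ac) = {a}; FIRST(aa) = {a}
FIRST(A) = {a}


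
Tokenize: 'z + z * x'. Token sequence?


Scan left to right, longest-match per lexeme
Tokens: ID(z), OP(+), ID(z), OP(*), ID(x)


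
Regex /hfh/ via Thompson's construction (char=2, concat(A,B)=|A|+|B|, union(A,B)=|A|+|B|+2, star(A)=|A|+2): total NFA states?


Syntax tree has 3 char leaf(s), 0 union(s), 0 star(s)
chars contribute 3×2 = 6; each union adds +2; each star adds +2
Total: 6 + 0 + 0 = 6 states


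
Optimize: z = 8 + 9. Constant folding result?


8 + 9 = 17 at compile time
Optimized: z = 17


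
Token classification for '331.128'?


Pattern: digits with a decimal point
Type: FLOAT_LITERAL


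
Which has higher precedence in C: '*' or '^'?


'*' is multiplicative (level 10); '^' is bitwise XOR (level 4)
Higher level binds tighter
'*' has higher precedence than '^'


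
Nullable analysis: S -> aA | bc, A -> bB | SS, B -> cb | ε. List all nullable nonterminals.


A nonterminal is nullable iff some alternative derives ε (directly, or every symbol in it is nullable)
Nullable: {B}


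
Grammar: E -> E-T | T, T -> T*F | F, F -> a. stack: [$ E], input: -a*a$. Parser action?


shift '-' to continue E -> E-T
Action: shift


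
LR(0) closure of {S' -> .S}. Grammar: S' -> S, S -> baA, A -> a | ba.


Start: S' -> .S
For each item with dot before a nonterminal B, add B -> .γ for every B-production
Closure: [S' -> .S, S -> .baA]


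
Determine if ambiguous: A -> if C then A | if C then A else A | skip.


dangling else: 'if C then if C then skip else skip' parses two ways
Ambiguous


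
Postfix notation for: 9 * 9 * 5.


Left to right (same or higher precedence on left)
Postfix: 9 9 * 5 *


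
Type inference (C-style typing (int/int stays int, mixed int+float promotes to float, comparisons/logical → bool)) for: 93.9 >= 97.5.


Operand types: float >= float
Rule: comparison yields bool
Result type: bool


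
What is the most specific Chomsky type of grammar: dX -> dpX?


LHS has context (more than one symbol) and |LHS| ≤ |RHS|
Classification: Type 1 (Context-Sensitive)


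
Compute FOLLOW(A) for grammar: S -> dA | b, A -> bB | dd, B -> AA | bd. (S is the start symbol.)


$ ∈ FOLLOW(S). For each A -> αBβ: add FIRST(β)\{ε} to FOLLOW(B); if β nullable, add FOLLOW(A).
FOLLOW(A) = {$, b, d}


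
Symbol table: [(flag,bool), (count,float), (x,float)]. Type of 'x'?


Lookup 'x' → type float


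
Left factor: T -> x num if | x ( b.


Common prefix: 'x'
Factored: T -> x T', T' -> num if | ( b


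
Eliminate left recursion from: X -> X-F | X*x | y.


Left-recursive alternatives: X-F, X*x; non-recursive: y
Introduce X': X -> yX', X' -> -FX' | *xX' | ε


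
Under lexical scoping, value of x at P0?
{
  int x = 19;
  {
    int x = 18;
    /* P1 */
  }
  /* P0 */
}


x declared in the same block as P0
x = 19


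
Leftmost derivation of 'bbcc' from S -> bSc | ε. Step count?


Derivation: S => bSc => bbScc => bbcc
Steps: 3


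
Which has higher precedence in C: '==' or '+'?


'+' is additive (level 9); '==' is equality (level 6)
Higher level binds tighter
'+' has higher precedence than '=='


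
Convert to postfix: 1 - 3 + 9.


Left to right (same or higher precedence on left)
Postfix: 1 3 - 9 +


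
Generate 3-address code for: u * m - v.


Break into single-operator statements:
t1 = u * m
t2 = t1 - v


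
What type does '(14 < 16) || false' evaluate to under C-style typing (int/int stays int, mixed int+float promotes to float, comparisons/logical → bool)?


Operand types: bool || bool
Rule: logical operators take bool operands and yield bool
Result type: bool


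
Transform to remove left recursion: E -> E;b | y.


Left-recursive alternatives: E;b; non-recursive: y
Introduce E': E -> yE', E' -> ;bE' | ε


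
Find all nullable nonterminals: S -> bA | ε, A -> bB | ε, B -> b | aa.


A nonterminal is nullable iff some alternative derives ε (directly, or every symbol in it is nullable)
Nullable: {A, S}


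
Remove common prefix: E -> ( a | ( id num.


Common prefix: '('
Factored: E -> ( E', E' -> a | id num


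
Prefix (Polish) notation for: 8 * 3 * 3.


left-to-right (same/higher precedence on left): tree is (* (* 8 3) 3)
Prefix: * * 8 3 3


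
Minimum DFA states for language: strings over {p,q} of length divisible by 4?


Track length mod 4: states 0..3, accept at 0
Minimal DFA: 4 states


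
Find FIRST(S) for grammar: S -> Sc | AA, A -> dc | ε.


Per alternative of S: FIRST(Sc) = {c, d}; FIRST(AA) = {d, ε}
FIRST(S) = {c, d, ε}


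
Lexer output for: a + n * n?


Scan left to right, longest-match per lexeme
Tokens: ID(a), OP(+), ID(n), OP(*), ID(n)


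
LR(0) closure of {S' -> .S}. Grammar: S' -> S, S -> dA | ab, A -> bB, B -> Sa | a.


Start: S' -> .S
For each item with dot before a nonterminal B, add B -> .γ for every B-production
Closure: [S' -> .S, S -> .dA, S -> .ab]


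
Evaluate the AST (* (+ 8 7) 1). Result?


Evaluate inner: (+ 8 7) = 15
Evaluate root: (* 15 1) = 15
Result: 15


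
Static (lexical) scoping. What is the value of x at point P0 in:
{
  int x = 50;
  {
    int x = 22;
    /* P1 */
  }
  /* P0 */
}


x declared in the same block as P0
x = 50


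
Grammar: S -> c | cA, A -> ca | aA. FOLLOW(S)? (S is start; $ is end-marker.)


$ ∈ FOLLOW(S). For each A -> αBβ: add FIRST(β)\{ε} to FOLLOW(B); if β nullable, add FOLLOW(A).
FOLLOW(S) = {$}


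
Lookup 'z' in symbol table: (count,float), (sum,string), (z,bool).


Lookup 'z' → type bool


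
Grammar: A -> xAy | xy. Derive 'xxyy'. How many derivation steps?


Derivation: A => xAy => xxyy
Steps: 2


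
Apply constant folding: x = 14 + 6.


14 + 6 = 20 at compile time
Optimized: x = 20


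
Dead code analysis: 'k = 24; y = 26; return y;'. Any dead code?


k is assigned but never read
Dead: 'k = 24'


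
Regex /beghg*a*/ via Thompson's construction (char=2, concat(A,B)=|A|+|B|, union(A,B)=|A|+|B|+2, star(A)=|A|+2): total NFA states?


Syntax tree has 6 char leaf(s), 0 union(s), 2 star(s)
chars contribute 6×2 = 12; each union adds +2; each star adds +2
Total: 12 + 0 + 4 = 16 states


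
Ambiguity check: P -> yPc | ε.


balanced y^n…c^n: each string has a unique parse
Unambiguous


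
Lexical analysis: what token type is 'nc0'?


Pattern: letter/underscore followed by alphanumerics, not a keyword
Type: IDENTIFIER


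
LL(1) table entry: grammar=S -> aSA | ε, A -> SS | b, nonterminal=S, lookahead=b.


For [S, b]: ε is nullable and 'b' ∈ FOLLOW(S)
Entry: S -> ε


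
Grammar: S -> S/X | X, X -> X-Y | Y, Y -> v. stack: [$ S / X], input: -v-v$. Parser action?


'-' can extend X; shift to build X -> X-Y
Action: shift


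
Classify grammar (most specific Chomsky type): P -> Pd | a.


Left-linear: every RHS is a terminal or one nonterminal followed by a terminal
Classification: Type 3 (Regular)


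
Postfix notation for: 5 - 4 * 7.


* has higher precedence, evaluate 4*7 first
Postfix: 5 4 7 * -


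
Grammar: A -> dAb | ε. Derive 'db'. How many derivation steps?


Derivation: A => dAb => db
Steps: 2


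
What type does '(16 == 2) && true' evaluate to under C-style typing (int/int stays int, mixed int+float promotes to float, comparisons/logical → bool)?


Operand types: bool && bool
Rule: logical operators take bool operands and yield bool
Result type: bool


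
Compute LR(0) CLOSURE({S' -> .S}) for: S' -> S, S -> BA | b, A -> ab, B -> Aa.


Start: S' -> .S
For each item with dot before a nonterminal B, add B -> .γ for every B-production
Closure: [S' -> .S, S -> .BA, S -> .b, B -> .Aa, A -> .ab]


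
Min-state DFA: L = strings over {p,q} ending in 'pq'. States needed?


Track the longest suffix of input matching a prefix of 'pq': 3 classes (prefixes of length 0..2)
Minimal DFA: 3 states


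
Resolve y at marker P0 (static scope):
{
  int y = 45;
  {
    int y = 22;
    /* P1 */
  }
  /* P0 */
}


y declared in the same block as P0
y = 45


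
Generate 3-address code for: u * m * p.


Break into single-operator statements:
t1 = u * m
t2 = t1 * p


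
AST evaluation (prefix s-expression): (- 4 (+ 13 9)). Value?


Evaluate inner: (+ 13 9) = 22
Evaluate root: (- 4 22) = -18
Result: -18


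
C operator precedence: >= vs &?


'>=' is relational (level 7); '&' is bitwise AND (level 5)
Higher level binds tighter
'>=' has higher precedence than '&'


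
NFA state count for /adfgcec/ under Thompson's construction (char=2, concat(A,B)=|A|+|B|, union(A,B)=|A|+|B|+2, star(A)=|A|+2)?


Syntax tree has 7 char leaf(s), 0 union(s), 0 star(s)
chars contribute 7×2 = 14; each union adds +2; each star adds +2
Total: 14 + 0 + 0 = 14 states


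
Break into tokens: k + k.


Scan left to right, longest-match per lexeme
Tokens: ID(k), OP(+), ID(k)


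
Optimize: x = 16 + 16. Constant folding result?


16 + 16 = 32 at compile time
Optimized: x = 32


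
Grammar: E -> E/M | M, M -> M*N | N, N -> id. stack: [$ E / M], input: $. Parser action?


handle 'E/M' on top; lookahead ∈ FOLLOW(E) = {/, $}
Action: reduce (E -> E/M)


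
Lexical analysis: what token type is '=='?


Pattern: operator symbol
Type: OPERATOR


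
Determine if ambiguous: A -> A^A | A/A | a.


'a^a/a' has two parse trees (no precedence encoded between ^ and /)
Ambiguous


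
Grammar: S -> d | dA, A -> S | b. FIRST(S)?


Per alternative of S: FIRST(d) = {d}; FIRST(dA) = {d}
FIRST(S) = {d}


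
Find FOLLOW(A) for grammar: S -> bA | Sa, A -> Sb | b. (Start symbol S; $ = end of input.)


$ ∈ FOLLOW(S). For each A -> αBβ: add FIRST(β)\{ε} to FOLLOW(B); if β nullable, add FOLLOW(A).
FOLLOW(A) = {$, a, b}


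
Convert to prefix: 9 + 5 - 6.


left-to-right (same/higher precedence on left): tree is (- (+ 9 5) 6)
Prefix: - + 9 5 6


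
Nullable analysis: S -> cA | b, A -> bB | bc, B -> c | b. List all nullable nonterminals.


A nonterminal is nullable iff some alternative derives ε (directly, or every symbol in it is nullable)
Nullable: {}


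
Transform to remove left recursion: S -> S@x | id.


Left-recursive alternatives: S@x; non-recursive: id
Introduce S': S -> idS', S' -> @xS' | ε


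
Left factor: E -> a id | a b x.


Common prefix: 'a'
Factored: E -> a E', E' -> id | b x


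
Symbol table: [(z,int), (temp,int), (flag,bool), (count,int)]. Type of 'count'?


Lookup 'count' → type int


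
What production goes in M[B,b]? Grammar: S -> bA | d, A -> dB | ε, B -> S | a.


For [B, b]: 'b' ∈ FIRST(S)
Entry: B -> S


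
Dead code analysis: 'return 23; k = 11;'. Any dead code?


statement follows a return and is unreachable
Dead: 'k = 11'


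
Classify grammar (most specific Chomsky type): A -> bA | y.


Right-linear: every RHS is a terminal or a terminal followed by one nonterminal
Classification: Type 3 (Regular)


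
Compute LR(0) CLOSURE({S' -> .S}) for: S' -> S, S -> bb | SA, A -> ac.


Start: S' -> .S
For each item with dot before a nonterminal B, add B -> .γ for every B-production
Closure: [S' -> .S, S -> .bb, S -> .SA]


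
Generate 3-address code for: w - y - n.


Break into single-operator statements:
t1 = w - y
t2 = t1 - n


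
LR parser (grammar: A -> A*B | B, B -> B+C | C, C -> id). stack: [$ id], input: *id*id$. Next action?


'id' on top is the handle for C -> id
Action: reduce (C -> id)


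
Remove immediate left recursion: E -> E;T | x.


Left-recursive alternatives: E;T; non-recursive: x
Introduce E': E -> xE', E' -> ;TE' | ε


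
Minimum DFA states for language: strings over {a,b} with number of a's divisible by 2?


Track (count of a) mod 2: states 0..1, accept at 0
Minimal DFA: 2 states


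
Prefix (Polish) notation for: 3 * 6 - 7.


left-to-right (same/higher precedence on left): tree is (- (* 3 6) 7)
Prefix: - * 3 6 7


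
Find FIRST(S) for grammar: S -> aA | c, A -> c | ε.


Per alternative of S: FIRST(aA) = {a}; FIRST(c) = {c}
FIRST(S) = {a, c}


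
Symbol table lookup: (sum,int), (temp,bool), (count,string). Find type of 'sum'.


Lookup 'sum' → type int


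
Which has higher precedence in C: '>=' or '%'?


'%' is multiplicative (level 10); '>=' is relational (level 7)
Higher level binds tighter
'%' has higher precedence than '>='


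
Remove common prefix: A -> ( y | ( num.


Common prefix: '('
Factored: A -> ( A', A' -> y | num


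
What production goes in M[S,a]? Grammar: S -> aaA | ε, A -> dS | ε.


For [S, a]: 'a' ∈ FIRST(aaA)
Entry: S -> aaA


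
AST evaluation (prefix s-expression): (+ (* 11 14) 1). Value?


Evaluate inner: (* 11 14) = 154
Evaluate root: (+ 154 1) = 155
Result: 155


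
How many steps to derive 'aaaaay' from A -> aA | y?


Derivation: A => aA => aaA => aaaA => aaaaA => aaaaaA => aaaaay
Steps: 6


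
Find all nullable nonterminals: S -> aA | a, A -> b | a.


A nonterminal is nullable iff some alternative derives ε (directly, or every symbol in it is nullable)
Nullable: {}


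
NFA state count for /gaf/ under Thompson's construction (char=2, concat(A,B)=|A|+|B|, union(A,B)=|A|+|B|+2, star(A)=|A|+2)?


Syntax tree has 3 char leaf(s), 0 union(s), 0 star(s)
chars contribute 3×2 = 6; each union adds +2; each star adds +2
Total: 6 + 0 + 0 = 6 states


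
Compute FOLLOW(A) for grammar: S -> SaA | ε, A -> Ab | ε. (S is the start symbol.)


$ ∈ FOLLOW(S). For each A -> αBβ: add FIRST(β)\{ε} to FOLLOW(B); if β nullable, add FOLLOW(A).
FOLLOW(A) = {$, a, b}


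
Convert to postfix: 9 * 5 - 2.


Left to right (same or higher precedence on left)
Postfix: 9 5 * 2 -


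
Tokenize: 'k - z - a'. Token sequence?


Scan left to right, longest-match per lexeme
Tokens: ID(k), OP(-), ID(z), OP(-), ID(a)


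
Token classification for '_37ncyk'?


Pattern: letter/underscore followed by alphanumerics, not a keyword
Type: IDENTIFIER


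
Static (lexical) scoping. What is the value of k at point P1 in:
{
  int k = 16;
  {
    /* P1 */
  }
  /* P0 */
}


P1's block does not declare k; resolves to the enclosing declaration at depth 0
k = 16


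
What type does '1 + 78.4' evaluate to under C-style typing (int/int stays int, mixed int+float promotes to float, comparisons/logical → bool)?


Operand types: int + float
Rule: mixed int/float promotes to float; int/int stays int
Result type: float


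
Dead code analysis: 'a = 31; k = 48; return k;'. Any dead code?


a is assigned but never read
Dead: 'a = 31'


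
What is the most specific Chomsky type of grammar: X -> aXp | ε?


Single nonterminal LHS, but a^n p^n is not regular
Classification: Type 2 (Context-Free)


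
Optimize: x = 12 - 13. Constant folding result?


12 - 13 = -1 at compile time
Optimized: x = -1


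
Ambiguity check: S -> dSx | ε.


balanced d^n…x^n: each string has a unique parse
Unambiguous


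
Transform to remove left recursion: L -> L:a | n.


Left-recursive alternatives: L:a; non-recursive: n
Introduce L': L -> nL', L' -> :aL' | ε


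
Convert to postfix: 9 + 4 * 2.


* has higher precedence, evaluate 4*2 first
Postfix: 9 4 2 * +


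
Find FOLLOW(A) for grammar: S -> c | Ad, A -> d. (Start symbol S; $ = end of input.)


$ ∈ FOLLOW(S). For each A -> αBβ: add FIRST(β)\{ε} to FOLLOW(B); if β nullable, add FOLLOW(A).
FOLLOW(A) = {d}


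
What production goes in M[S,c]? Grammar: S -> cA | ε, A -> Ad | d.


For [S, c]: 'c' ∈ FIRST(cA)
Entry: S -> cA


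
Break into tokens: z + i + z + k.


Scan left to right, longest-match per lexeme
Tokens: ID(z), OP(+), ID(i), OP(+), ID(z), OP(+), ID(k)


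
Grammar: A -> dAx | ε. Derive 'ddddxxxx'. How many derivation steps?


Derivation: A => dAx => ddAxx => dddAxxx => ddddAxxxx => ddddxxxx
Steps: 5


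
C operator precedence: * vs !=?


'*' is multiplicative (level 10); '!=' is equality (level 6)
Higher level binds tighter
'*' has higher precedence than '!='


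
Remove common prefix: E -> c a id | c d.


Common prefix: 'c'
Factored: E -> c E', E' -> a id | d


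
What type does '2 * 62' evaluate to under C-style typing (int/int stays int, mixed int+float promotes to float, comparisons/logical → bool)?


Operand types: int * int
Rule: mixed int/float promotes to float; int/int stays int
Result type: int


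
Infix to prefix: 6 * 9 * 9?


left-to-right (same/higher precedence on left): tree is (* (* 6 9) 9)
Prefix: * * 6 9 9


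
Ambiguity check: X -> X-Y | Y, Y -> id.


precedence layered via separate nonterminal Y: deterministic
Unambiguous


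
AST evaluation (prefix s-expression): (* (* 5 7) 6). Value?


Evaluate inner: (* 5 7) = 35
Evaluate root: (* 35 6) = 210
Result: 210


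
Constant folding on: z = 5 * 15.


5 * 15 = 75 at compile time
Optimized: z = 75


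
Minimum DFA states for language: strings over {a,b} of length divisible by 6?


Track length mod 6: states 0..5, accept at 0
Minimal DFA: 6 states


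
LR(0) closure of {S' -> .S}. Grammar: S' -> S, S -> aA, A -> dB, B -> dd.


Start: S' -> .S
For each item with dot before a nonterminal B, add B -> .γ for every B-production
Closure: [S' -> .S, S -> .aA]


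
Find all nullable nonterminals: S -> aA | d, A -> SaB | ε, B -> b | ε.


A nonterminal is nullable iff some alternative derives ε (directly, or every symbol in it is nullable)
Nullable: {A, B}


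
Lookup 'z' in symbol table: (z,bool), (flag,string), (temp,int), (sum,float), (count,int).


Lookup 'z' → type bool


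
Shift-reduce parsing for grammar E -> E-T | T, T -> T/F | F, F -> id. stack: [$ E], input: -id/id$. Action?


shift '-' to continue E -> E-T
Action: shift


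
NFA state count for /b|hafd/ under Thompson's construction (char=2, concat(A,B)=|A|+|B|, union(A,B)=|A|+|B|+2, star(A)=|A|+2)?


Syntax tree has 5 char leaf(s), 1 union(s), 0 star(s)
chars contribute 5×2 = 10; each union adds +2; each star adds +2
Total: 10 + 2 + 0 = 12 states


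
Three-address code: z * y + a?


Break into single-operator statements:
t1 = z * y
t2 = t1 + a


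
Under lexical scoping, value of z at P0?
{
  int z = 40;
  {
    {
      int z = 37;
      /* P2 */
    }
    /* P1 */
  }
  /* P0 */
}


z declared in the same block as P0
z = 40


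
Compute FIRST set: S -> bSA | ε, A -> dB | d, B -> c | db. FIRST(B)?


Per alternative of B: FIRST(c) = {c}; FIRST(db) = {d}
FIRST(B) = {c, d}


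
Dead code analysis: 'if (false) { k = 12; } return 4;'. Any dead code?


condition is constant false, so the whole block is unreachable
Dead: 'if (false) { k = 12; }'


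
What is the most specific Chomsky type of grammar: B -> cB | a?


Right-linear: every RHS is a terminal or a terminal followed by one nonterminal
Classification: Type 3 (Regular)


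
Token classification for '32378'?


Pattern: digits only
Type: INTEGER_LITERAL


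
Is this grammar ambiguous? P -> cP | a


right-linear, alternatives start with distinct terminals 'c' vs 'a': unique leftmost derivation
Unambiguous


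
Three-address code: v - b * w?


Break into single-operator statements:
t1 = b * w
t2 = v - t1


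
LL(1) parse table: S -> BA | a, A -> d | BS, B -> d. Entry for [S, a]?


For [S, a]: 'a' ∈ FIRST(a)
Entry: S -> a


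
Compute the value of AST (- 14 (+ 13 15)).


Evaluate inner: (+ 13 15) = 28
Evaluate root: (- 14 28) = -14
Result: -14


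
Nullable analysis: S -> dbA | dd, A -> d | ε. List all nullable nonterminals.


A nonterminal is nullable iff some alternative derives ε (directly, or every symbol in it is nullable)
Nullable: {A}


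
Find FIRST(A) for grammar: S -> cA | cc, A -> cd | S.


Per alternative of A: FIRST(cd) = {c}; FIRST(S) = {c}
FIRST(A) = {c}


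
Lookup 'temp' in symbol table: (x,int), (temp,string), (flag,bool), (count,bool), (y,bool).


Lookup 'temp' → type string


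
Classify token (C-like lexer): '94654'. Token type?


Pattern: digits only
Type: INTEGER_LITERAL


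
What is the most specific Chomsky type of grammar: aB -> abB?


LHS has context (more than one symbol) and |LHS| ≤ |RHS|
Classification: Type 1 (Context-Sensitive)


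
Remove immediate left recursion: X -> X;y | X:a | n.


Left-recursive alternatives: X;y, X:a; non-recursive: n
Introduce X': X -> nX', X' -> ;yX' | :aX' | ε


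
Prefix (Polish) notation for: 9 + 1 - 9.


left-to-right (same/higher precedence on left): tree is (- (+ 9 1) 9)
Prefix: - + 9 1 9


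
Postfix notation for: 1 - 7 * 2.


* has higher precedence, evaluate 7*2 first
Postfix: 1 7 2 * -


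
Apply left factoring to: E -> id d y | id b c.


Common prefix: 'id'
Factored: E -> id E', E' -> d y | b c


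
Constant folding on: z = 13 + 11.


13 + 11 = 24 at compile time
Optimized: z = 24


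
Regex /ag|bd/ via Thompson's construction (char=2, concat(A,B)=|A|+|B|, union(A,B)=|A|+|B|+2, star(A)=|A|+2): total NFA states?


Syntax tree has 4 char leaf(s), 1 union(s), 0 star(s)
chars contribute 4×2 = 8; each union adds +2; each star adds +2
Total: 8 + 2 + 0 = 10 states


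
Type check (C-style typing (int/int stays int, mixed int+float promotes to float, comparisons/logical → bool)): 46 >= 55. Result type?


Operand types: int >= int
Rule: comparison yields bool
Result type: bool


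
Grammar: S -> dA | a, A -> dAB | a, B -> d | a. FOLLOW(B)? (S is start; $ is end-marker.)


$ ∈ FOLLOW(S). For each A -> αBβ: add FIRST(β)\{ε} to FOLLOW(B); if β nullable, add FOLLOW(A).
FOLLOW(B) = {$, a, d}
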